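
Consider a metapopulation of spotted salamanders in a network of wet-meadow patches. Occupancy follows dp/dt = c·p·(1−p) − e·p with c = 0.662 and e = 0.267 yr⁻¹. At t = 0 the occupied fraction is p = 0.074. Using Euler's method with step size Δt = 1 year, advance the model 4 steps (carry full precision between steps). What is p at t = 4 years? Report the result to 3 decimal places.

0.222

Update rule: p ← p + [c·p·(1−p) − e·p]·Δt with Δt = 1.
t = 1: p = 0.07400 + (+0.02560) = 0.09960
t = 2: p = 0.09960 + (+0.03278) = 0.13238
t = 3: p = 0.13238 + (+0.04069) = 0.17307
t = 4: p = 0.17307 + (+0.04853) = 0.22160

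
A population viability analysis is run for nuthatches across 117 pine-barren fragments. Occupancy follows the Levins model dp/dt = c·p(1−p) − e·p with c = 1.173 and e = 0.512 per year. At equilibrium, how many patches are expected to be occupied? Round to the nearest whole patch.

p* = 1 − e/c = 1 − 0.512/1.173 = 0.5635.
Expected occupied patches = N × p* = 117 × 0.5635 = 65.93 ≈ 66.

66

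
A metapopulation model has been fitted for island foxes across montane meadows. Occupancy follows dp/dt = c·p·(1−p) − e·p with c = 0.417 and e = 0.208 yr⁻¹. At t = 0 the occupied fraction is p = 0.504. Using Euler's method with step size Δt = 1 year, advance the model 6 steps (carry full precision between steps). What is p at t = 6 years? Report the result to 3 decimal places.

Update rule: p ← p + [c·p·(1−p) − e·p]·Δt with Δt = 1.
t = 1: p = 0.50400 + (-0.00059) = 0.50341
t = 2: p = 0.50341 + (-0.00046) = 0.50295
t = 3: p = 0.50295 + (-0.00037) = 0.50258
t = 4: p = 0.50258 + (-0.00029) = 0.50229
t = 5: p = 0.50229 + (-0.00023) = 0.50206
t = 6: p = 0.50206 + (-0.00018) = 0.50188

0.502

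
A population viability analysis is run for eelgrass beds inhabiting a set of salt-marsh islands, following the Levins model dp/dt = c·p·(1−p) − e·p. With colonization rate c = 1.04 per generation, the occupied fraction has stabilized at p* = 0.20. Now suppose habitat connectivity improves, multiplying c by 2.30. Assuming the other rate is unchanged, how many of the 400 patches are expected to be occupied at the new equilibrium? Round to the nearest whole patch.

Balance c(1−p*) = e gives e = 1.04×(1 − 0.20000) = 0.83200.
New p* = 1 − e/c = 1 − 0.83200/2.39200 = 0.65217.
Expected occupied = 400 × 0.65217 = 260.87 ≈ 261.

261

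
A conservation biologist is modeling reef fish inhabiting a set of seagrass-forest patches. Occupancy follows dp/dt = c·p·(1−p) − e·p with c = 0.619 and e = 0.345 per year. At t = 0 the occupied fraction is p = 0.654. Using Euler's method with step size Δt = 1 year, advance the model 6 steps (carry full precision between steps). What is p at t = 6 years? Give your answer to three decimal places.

0.462

Update rule: p ← p + [c·p·(1−p) − e·p]·Δt with Δt = 1.
t = 1: p = 0.65400 + (-0.08556) = 0.56844
t = 2: p = 0.56844 + (-0.04426) = 0.52418
t = 3: p = 0.52418 + (-0.02645) = 0.49773
t = 4: p = 0.49773 + (-0.01697) = 0.48076
t = 5: p = 0.48076 + (-0.01134) = 0.46942
t = 6: p = 0.46942 + (-0.00778) = 0.46164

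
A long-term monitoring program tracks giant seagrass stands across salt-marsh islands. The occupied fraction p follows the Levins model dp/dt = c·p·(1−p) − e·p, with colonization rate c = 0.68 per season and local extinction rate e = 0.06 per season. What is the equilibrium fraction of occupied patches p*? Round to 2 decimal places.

0.91

At equilibrium, colonization balances extinction: c·p*·(1−p*) = e·p*.
So p* = 1 − e/c = 1 − 0.06/0.68 = 1 − 0.0882 = 0.9118.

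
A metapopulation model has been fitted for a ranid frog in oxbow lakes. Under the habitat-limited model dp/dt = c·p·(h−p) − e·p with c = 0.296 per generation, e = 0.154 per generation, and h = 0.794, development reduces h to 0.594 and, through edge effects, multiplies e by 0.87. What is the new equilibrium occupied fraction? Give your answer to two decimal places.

Before: p* = h − e/c = 0.794 − 0.154/0.296 = 0.794 − 0.5203 = 0.2737.
After: c = 0.296, e = 0.13398, h = 0.594; p* = 0.594 − 0.13398/0.296 = 0.1414.

0.14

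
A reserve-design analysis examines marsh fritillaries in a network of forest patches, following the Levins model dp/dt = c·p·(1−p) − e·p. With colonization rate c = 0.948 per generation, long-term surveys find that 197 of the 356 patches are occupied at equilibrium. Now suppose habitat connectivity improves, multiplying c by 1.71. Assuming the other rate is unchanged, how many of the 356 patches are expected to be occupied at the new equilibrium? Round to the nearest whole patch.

263

Observed p* = 197/356 = 0.55337.
Balance c(1−p*) = e gives e = 0.948×(1 − 0.55337) = 0.42341.
New p* = 1 − e/c = 1 − 0.42341/1.62108 = 0.73881.
Expected occupied = 356 × 0.73881 = 263.02 ≈ 263.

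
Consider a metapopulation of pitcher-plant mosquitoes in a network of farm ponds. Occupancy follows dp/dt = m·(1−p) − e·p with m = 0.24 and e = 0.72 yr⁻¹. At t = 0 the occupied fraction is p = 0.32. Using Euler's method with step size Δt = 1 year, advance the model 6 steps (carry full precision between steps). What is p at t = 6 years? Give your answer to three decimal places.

Update rule: p ← p + [m·(1−p) − e·p]·Δt with Δt = 1.
  1  |  dp/dt·Δt = -0.067200  |  p_1 = 0.252800
  2  |  dp/dt·Δt = -0.002688  |  p_2 = 0.250112
  3  |  dp/dt·Δt = -0.000108  |  p_3 = 0.250004
  4  |  dp/dt·Δt = -0.000004  |  p_4 = 0.250000
  5  |  dp/dt·Δt = -0.000000  |  p_5 = 0.250000
  6  |  dp/dt·Δt = -0.000000  |  p_6 = 0.250000

0.250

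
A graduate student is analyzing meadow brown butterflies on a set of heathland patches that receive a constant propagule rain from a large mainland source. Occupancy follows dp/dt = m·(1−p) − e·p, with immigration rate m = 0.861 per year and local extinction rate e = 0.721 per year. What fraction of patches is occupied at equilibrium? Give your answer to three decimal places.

0.544

Setting dp/dt = 0: m − m·p* = e·p*, so m = (m+e)·p*.
p* = m/(m+e) = 0.861/(0.861+0.721) = 0.861/1.5820 = 0.5442.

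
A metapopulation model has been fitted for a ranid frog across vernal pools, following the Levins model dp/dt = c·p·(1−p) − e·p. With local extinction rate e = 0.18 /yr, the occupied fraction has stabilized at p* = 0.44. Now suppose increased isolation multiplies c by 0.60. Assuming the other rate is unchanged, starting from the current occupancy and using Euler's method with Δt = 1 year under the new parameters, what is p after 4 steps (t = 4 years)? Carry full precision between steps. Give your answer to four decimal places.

Balance c(1−p*) = e gives c = e/(1 − 0.44000) = 0.18/0.56000 = 0.32143.
Starting from p₀ = 0.44000; update p ← p + (dp/dt)·Δt with the new parameters.
p: 0.44000 → 0.40832  (Δp = -0.03168)
p: 0.40832 → 0.38142  (Δp = -0.02690)
p: 0.38142 → 0.35826  (Δp = -0.02315)
p: 0.35826 → 0.33812  (Δp = -0.02015)

0.3381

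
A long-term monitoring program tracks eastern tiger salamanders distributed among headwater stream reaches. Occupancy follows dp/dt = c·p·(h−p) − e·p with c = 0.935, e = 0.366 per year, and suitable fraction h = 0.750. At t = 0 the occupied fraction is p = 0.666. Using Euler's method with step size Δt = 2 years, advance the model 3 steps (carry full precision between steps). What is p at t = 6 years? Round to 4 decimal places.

0.3445

Update rule: p ← p + [c·p·(h−p) − e·p]·Δt with Δt = 2.
  1  |  dp/dt·Δt = -0.382897  |  p_1 = 0.283103
  2  |  dp/dt·Δt = +0.039945  |  p_2 = 0.323048
  3  |  dp/dt·Δt = +0.021450  |  p_3 = 0.344499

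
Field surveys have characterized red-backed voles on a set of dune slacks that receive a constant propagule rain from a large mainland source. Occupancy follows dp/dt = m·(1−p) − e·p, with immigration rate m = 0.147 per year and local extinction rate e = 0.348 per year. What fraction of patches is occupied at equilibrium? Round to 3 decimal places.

Setting dp/dt = 0: m − m·p* = e·p*, so m = (m+e)·p*.
p* = m/(m+e) = 0.147/(0.147+0.348) = 0.147/0.4950 = 0.2970.

0.297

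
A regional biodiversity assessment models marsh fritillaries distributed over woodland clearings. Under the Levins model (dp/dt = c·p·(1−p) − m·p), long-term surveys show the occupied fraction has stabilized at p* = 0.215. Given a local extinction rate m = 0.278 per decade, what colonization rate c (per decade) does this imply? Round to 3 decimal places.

0.354

At equilibrium c(1−p*) = m, so c = m/(1−p*).
c = 0.278/(1 − 0.215) = 0.278/0.7850 = 0.3541.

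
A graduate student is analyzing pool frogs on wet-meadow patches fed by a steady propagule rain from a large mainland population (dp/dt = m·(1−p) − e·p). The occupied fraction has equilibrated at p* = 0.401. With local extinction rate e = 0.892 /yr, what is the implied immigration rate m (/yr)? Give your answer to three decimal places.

At equilibrium m(1−p*) = e·p*, so m = e·p*/(1−p*).
m = 0.892 × 0.401 / 0.5990 = 0.3577/0.5990 = 0.5971.

0.597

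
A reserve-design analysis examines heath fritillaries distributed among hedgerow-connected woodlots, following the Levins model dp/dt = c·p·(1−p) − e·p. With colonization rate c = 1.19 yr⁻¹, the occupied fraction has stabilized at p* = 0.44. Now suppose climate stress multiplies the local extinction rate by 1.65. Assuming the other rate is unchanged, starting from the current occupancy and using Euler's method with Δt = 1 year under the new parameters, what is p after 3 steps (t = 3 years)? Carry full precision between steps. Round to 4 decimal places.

0.1692

Balance c(1−p*) = e gives e = 1.19×(1 − 0.44000) = 0.66640.
Starting from p₀ = 0.44000; update p ← p + (dp/dt)·Δt with the new parameters.
  1  |  dp/dt·Δt = -0.190590  |  p_1 = 0.249410
  2  |  dp/dt·Δt = -0.051468  |  p_2 = 0.197942
  3  |  dp/dt·Δt = -0.028724  |  p_3 = 0.169218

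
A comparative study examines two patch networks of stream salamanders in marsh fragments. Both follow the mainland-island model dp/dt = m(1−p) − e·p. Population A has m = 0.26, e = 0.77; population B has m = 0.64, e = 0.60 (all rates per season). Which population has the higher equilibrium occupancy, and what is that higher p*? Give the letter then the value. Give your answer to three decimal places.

B, 0.516

A: p*_A = m/(m+e) = 0.26/1.0300 = 0.2524.
B: p*_B = 0.64/1.2400 = 0.5161.
B is higher at 0.5161.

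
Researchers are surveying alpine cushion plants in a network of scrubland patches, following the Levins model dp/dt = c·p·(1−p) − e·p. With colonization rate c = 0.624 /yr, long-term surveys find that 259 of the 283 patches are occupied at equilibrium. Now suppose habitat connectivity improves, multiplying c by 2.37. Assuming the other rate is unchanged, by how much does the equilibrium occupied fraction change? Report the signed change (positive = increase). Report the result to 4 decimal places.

Observed p* = 259/283 = 0.91519.
Balance c(1−p*) = e gives e = 0.624×(1 − 0.91519) = 0.05292.
New p* = 1 − e/c = 1 − 0.05292/1.47888 = 0.96422.
Δp* = 0.96422 − 0.91519 = +0.04903.

0.0490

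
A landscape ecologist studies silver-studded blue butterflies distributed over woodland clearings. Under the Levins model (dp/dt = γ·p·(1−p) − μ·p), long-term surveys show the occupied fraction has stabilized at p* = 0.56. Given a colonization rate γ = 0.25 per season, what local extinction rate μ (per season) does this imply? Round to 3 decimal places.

At equilibrium γ(1−p*) = μ.
μ = 0.25 × (1 − 0.56) = 0.25 × 0.4400 = 0.1100.

0.110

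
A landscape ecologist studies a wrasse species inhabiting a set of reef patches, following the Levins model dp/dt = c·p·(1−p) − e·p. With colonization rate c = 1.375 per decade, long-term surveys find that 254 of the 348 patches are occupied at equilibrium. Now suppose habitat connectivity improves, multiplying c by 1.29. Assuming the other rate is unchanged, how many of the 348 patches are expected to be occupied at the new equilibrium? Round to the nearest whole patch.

Observed p* = 254/348 = 0.72989.
Balance c(1−p*) = e gives e = 1.375×(1 − 0.72989) = 0.37140.
New p* = 1 − e/c = 1 − 0.37140/1.77375 = 0.79061.
Expected occupied = 348 × 0.79061 = 275.13 ≈ 275.

275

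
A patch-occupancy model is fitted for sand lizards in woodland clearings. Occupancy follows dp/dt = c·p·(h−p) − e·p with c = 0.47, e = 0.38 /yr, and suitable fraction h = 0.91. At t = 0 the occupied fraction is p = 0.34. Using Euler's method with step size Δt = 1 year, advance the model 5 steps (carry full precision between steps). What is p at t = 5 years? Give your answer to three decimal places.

0.219

Update rule: p ← p + [c·p·(h−p) − e·p]·Δt with Δt = 1.
p: 0.34000 → 0.30189  (Δp = -0.03811)
p: 0.30189 → 0.27345  (Δp = -0.02843)
p: 0.27345 → 0.25135  (Δp = -0.02210)
p: 0.25135 → 0.23365  (Δp = -0.01770)
p: 0.23365 → 0.21913  (Δp = -0.01451)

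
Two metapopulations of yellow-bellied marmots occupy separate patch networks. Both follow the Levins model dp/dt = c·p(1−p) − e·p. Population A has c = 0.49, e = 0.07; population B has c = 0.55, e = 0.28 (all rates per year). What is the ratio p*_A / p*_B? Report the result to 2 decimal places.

1.75

A: p*_A = 1 − 0.07/0.49 = 0.8571.
B: p*_B = 1 − 0.28/0.55 = 0.4909.
p*_A / p*_B = 0.8571/0.4909 = 1.7460.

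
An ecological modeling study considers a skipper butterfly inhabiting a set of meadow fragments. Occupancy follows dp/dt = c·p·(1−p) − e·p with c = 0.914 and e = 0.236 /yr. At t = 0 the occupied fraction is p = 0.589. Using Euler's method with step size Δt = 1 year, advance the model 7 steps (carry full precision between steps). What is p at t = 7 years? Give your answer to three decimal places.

0.742

Update rule: p ← p + [c·p·(1−p) − e·p]·Δt with Δt = 1.
step 1: Δp = +0.08226, p = 0.67126
step 2: Δp = +0.04328, p = 0.71453
step 3: Δp = +0.01780, p = 0.73234
step 4: Δp = +0.00633, p = 0.73867
step 5: Δp = +0.00211, p = 0.74078
step 6: Δp = +0.00069, p = 0.74147
step 7: Δp = +0.00022, p = 0.74169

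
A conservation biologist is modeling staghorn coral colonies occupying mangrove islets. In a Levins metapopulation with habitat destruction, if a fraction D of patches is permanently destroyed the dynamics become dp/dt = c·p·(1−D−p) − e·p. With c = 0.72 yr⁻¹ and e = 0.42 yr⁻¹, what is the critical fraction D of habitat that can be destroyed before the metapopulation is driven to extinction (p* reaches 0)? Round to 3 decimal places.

0.417

The nontrivial equilibrium is p* = (1−D) − e/c; extinction occurs when this hits zero.
So D_crit = 1 − e/c = 1 − 0.42/0.72 = 1 − 0.5833 = 0.4167.
This equals the undisturbed p*, a classic result of Lande's extension.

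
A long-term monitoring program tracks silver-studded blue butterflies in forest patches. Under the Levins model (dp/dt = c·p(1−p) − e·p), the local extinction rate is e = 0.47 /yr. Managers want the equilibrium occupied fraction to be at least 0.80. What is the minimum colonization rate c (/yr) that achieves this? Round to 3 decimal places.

p* = 1 − e/c ≥ 0.80 requires e/c ≤ 0.2000, i.e. c ≥ e/0.2000.
c_min = 0.47/0.2000 = 2.3500.

2.350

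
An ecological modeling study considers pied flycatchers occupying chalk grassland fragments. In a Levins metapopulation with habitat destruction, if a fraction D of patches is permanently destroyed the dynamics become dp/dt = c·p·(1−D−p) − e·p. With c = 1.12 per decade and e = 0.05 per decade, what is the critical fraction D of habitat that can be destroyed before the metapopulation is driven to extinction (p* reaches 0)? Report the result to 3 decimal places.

The nontrivial equilibrium is p* = (1−D) − e/c; extinction occurs when this hits zero.
So D_crit = 1 − e/c = 1 − 0.05/1.12 = 1 − 0.0446 = 0.9554.
Note this equals the original equilibrium occupancy — the Levins extinction-debt result.

0.955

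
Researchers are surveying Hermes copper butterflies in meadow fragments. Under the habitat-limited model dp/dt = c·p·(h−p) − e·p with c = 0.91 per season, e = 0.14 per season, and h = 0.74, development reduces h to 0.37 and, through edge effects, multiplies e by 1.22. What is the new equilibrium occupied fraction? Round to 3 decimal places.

Before: p* = h − e/c = 0.74 − 0.14/0.91 = 0.74 − 0.1538 = 0.5862.
After: c = 0.91, e = 0.1708, h = 0.37; p* = 0.37 − 0.1708/0.91 = 0.1823.

0.182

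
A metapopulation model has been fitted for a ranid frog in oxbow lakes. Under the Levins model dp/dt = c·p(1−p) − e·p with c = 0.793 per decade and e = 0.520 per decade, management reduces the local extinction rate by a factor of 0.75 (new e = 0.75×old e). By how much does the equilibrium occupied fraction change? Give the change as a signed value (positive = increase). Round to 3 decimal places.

0.164

Before: p* = 1 − 0.520/0.793 = 0.3443.
After the change, c = 0.793, e = 0.39, so p* = 1 − 0.39/0.793 = 0.5082.
Δp* = 0.5082 − 0.3443 = +0.1639.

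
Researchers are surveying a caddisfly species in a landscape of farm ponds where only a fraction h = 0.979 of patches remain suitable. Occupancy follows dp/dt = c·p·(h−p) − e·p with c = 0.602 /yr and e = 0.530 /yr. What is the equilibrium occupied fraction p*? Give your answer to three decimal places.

Setting dp/dt = 0 and dividing by p* gives c·(h−p*) = e.
So p* = h − e/c = 0.979 − 0.530/0.602 = 0.979 − 0.8804 = 0.0986.

0.099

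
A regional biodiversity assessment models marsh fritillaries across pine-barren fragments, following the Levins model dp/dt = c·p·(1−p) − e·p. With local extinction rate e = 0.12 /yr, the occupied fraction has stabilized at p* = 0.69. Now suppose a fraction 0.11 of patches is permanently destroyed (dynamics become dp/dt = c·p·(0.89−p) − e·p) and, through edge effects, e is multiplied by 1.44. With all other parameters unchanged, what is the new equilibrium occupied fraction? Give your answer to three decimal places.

0.444

Balance c(1−p*) = e gives c = e/(1 − 0.69000) = 0.12/0.31000 = 0.38710.
New p* = 0.89 − e/c = 0.89 − 0.17280/0.38710 = 0.44360.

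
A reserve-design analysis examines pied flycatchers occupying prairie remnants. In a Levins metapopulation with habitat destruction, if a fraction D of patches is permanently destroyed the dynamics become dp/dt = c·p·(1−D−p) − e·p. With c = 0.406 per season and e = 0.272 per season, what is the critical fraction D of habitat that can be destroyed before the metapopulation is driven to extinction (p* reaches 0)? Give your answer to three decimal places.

0.330

The nontrivial equilibrium is p* = (1−D) − e/c; extinction occurs when this hits zero.
So D_crit = 1 − e/c = 1 − 0.272/0.406 = 1 − 0.6700 = 0.3300.
This equals the undisturbed p*, a classic result of Lande's extension.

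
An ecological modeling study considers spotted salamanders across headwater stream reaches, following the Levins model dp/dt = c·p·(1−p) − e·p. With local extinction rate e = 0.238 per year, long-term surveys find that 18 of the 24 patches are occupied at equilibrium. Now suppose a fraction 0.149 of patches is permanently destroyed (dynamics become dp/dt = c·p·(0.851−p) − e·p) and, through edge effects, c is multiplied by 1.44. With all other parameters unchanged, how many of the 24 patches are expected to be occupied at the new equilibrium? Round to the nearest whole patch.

16

Observed p* = 18/24 = 0.75000.
Balance c(1−p*) = e gives c = e/(1 − 0.75000) = 0.238/0.25000 = 0.95200.
New p* = 0.851 − e/c = 0.851 − 0.23800/1.37088 = 0.67739.
Expected occupied = 24 × 0.67739 = 16.26 ≈ 16.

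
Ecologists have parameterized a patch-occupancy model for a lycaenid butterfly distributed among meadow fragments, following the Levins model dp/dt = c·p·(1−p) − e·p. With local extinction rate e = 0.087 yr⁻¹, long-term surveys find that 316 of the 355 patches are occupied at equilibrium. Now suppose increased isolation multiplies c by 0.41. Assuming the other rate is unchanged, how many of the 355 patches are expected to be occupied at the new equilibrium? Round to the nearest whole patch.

260

Observed p* = 316/355 = 0.89014.
Balance c(1−p*) = e gives c = e/(1 − 0.89014) = 0.087/0.10986 = 0.79192.
New p* = 1 − e/c = 1 − 0.08700/0.32469 = 0.73205.
Expected occupied = 355 × 0.73205 = 259.88 ≈ 260.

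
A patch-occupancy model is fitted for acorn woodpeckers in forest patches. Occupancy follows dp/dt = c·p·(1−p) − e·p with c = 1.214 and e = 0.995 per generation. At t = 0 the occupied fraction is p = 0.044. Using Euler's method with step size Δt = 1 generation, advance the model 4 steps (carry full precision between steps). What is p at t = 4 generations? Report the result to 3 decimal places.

0.077

Update rule: p ← p + [c·p·(1−p) − e·p]·Δt with Δt = 1.
  1  |  dp/dt·Δt = +0.007286  |  p_1 = 0.051286
  2  |  dp/dt·Δt = +0.008038  |  p_2 = 0.059324
  3  |  dp/dt·Δt = +0.008719  |  p_3 = 0.068044
  4  |  dp/dt·Δt = +0.009281  |  p_4 = 0.077324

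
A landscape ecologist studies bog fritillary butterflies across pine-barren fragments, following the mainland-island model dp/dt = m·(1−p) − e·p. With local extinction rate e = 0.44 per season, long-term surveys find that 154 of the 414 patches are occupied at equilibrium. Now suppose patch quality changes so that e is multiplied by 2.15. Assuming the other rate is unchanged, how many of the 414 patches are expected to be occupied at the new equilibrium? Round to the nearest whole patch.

89

Observed p* = 154/414 = 0.37198.
Balance m(1−p*) = e·p* gives m = e·p*/(1−p*) = 0.44×0.37198/0.62802 = 0.26061.
New p* = m/(m+e) = 0.26061/(0.26061+0.94600) = 0.21599.
Expected occupied = 414 × 0.21599 = 89.42 ≈ 89.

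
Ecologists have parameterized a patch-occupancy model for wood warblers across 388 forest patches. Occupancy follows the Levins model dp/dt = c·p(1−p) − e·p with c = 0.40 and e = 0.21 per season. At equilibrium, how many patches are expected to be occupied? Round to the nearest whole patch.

184

p* = 1 − e/c = 1 − 0.21/0.40 = 0.4750.
Expected occupied patches = N × p* = 388 × 0.4750 = 184.30 ≈ 184.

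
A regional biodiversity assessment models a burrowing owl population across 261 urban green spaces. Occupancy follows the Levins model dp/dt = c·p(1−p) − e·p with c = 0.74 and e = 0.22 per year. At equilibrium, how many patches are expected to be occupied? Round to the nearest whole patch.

p* = 1 − e/c = 1 − 0.22/0.74 = 0.7027.
Expected occupied patches = N × p* = 261 × 0.7027 = 183.41 ≈ 183.

183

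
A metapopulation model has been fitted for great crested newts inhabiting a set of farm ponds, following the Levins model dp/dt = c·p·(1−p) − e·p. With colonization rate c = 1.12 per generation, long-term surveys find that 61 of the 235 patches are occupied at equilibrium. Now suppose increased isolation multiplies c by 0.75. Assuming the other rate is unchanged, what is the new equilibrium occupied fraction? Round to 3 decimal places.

0.013

Observed p* = 61/235 = 0.25957.
Balance c(1−p*) = e gives e = 1.12×(1 − 0.25957) = 0.82928.
New p* = 1 − e/c = 1 − 0.82928/0.84000 = 0.01276.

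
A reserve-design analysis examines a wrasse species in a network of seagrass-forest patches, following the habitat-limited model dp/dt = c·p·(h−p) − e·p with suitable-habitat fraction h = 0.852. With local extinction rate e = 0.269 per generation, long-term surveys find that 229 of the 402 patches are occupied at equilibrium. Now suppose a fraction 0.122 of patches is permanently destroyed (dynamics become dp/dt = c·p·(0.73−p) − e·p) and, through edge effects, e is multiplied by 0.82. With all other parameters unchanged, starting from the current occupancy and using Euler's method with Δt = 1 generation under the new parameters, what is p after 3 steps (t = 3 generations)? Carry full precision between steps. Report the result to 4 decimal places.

Observed p* = 229/402 = 0.56965.
Balance c(h−p*) = e gives c = e/(0.852 − 0.56965) = 0.269/0.28235 = 0.95272.
Starting from p₀ = 0.56965; update p ← p + (dp/dt)·Δt with the new parameters.
  1  |  dp/dt·Δt = -0.038629  |  p_1 = 0.531022
  2  |  dp/dt·Δt = -0.016467  |  p_2 = 0.514556
  3  |  dp/dt·Δt = -0.007884  |  p_3 = 0.506672

0.5067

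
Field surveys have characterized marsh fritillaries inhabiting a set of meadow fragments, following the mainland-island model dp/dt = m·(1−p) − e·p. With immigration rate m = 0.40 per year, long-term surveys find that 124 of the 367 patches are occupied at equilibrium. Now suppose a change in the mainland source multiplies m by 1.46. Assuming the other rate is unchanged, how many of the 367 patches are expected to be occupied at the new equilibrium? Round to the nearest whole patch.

Observed p* = 124/367 = 0.33787.
Balance m(1−p*) = e·p* gives e = m(1−p*)/p* = 0.40×0.66213/0.33787 = 0.78389.
New p* = m/(m+e) = 0.58400/(0.58400+0.78389) = 0.42693.
Expected occupied = 367 × 0.42693 = 156.68 ≈ 157.

157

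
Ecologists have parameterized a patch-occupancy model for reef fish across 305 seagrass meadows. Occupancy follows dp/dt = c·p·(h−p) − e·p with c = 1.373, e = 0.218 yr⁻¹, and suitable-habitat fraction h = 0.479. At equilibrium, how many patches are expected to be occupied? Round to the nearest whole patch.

p* = h − e/c = 0.479 − 0.1588 = 0.3202.
Expected occupied patches = N × p* = 305 × 0.3202 = 97.67 ≈ 98.

98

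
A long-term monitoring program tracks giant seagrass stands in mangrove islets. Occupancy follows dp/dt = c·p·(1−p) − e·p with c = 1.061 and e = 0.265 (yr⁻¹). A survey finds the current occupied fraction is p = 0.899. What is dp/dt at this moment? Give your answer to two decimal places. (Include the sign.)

-0.14

Colonization term: c·p·(1−p) = 1.061×0.899×0.1010 = 0.09634.
Extinction term: e·p = 0.23824.
dp/dt = 0.09634 − 0.23824 = -0.14190.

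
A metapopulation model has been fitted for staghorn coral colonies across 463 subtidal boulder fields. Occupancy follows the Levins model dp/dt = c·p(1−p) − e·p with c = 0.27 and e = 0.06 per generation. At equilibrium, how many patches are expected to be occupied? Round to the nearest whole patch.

360

p* = 1 − e/c = 1 − 0.06/0.27 = 0.7778.
Expected occupied patches = N × p* = 463 × 0.7778 = 360.11 ≈ 360.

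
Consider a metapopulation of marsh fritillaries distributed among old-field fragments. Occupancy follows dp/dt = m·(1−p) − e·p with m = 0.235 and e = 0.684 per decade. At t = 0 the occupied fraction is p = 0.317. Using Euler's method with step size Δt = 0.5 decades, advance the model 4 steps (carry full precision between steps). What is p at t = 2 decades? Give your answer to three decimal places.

Update rule: p ← p + [m·(1−p) − e·p]·Δt with Δt = 0.5.
p: 0.31700 → 0.28884  (Δp = -0.02816)
p: 0.28884 → 0.27362  (Δp = -0.01522)
p: 0.27362 → 0.26539  (Δp = -0.00823)
p: 0.26539 → 0.26094  (Δp = -0.00445)

0.261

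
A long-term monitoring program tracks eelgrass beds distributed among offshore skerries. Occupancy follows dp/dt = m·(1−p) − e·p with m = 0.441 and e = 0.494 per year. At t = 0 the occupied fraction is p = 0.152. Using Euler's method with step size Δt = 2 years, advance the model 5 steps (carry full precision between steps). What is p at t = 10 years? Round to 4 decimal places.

0.6310

Update rule: p ← p + [m·(1−p) − e·p]·Δt with Δt = 2.
step 1: Δp = +0.59776, p = 0.74976
step 2: Δp = -0.52005, p = 0.22971
step 3: Δp = +0.45244, p = 0.68215
step 4: Δp = -0.39363, p = 0.28853
step 5: Δp = +0.34246, p = 0.63098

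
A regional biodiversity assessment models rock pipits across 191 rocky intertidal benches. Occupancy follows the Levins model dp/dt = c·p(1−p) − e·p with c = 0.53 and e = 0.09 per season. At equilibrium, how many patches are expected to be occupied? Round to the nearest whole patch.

p* = 1 − e/c = 1 − 0.09/0.53 = 0.8302.
Expected occupied patches = N × p* = 191 × 0.8302 = 158.57 ≈ 159.

159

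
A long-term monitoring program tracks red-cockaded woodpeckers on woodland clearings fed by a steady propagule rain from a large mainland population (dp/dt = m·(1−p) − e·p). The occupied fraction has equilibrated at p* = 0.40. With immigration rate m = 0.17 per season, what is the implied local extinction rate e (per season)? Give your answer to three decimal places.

At equilibrium m(1−p*) = e·p*, so e = m(1−p*)/p*.
e = 0.17 × 0.6000 / 0.40 = 0.2550.

0.255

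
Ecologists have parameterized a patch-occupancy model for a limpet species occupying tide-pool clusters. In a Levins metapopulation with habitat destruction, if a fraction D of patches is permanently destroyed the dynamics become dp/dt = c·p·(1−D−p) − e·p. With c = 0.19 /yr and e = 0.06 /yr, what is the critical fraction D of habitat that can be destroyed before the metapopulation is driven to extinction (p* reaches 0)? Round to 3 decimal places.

The nontrivial equilibrium is p* = (1−D) − e/c; extinction occurs when this hits zero.
So D_crit = 1 − e/c = 1 − 0.06/0.19 = 1 − 0.3158 = 0.6842.
Note this equals the original equilibrium occupancy — the Levins extinction-debt result.

0.684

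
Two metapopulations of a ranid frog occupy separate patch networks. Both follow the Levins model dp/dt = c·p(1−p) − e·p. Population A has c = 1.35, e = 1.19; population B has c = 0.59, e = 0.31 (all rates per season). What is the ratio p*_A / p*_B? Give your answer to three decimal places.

0.250

A: p*_A = 1 − 1.19/1.35 = 0.1185.
B: p*_B = 1 − 0.31/0.59 = 0.4746.
p*_A / p*_B = 0.1185/0.4746 = 0.2497.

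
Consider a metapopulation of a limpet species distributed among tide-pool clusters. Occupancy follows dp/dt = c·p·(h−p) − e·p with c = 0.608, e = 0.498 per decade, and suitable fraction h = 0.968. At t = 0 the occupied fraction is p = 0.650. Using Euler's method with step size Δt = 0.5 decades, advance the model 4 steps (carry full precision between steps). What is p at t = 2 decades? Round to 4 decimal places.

0.3967

Update rule: p ← p + [c·p·(h−p) − e·p]·Δt with Δt = 0.5.
  1  |  dp/dt·Δt = -0.099013  |  p_1 = 0.550987
  2  |  dp/dt·Δt = -0.067346  |  p_2 = 0.483641
  3  |  dp/dt·Δt = -0.049213  |  p_3 = 0.434428
  4  |  dp/dt·Δt = -0.037706  |  p_4 = 0.396722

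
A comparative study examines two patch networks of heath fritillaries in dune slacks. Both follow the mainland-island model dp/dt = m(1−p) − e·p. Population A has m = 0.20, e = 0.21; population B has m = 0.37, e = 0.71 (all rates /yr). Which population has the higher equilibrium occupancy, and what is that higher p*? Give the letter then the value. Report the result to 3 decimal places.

A, 0.488

A: p*_A = m/(m+e) = 0.20/0.4100 = 0.4878.
B: p*_B = 0.37/1.0800 = 0.3426.
A is higher at 0.4878.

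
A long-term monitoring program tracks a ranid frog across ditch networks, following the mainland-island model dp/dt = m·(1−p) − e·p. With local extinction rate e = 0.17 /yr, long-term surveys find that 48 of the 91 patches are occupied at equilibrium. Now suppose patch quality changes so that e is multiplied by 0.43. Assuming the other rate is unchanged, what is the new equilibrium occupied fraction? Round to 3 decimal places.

0.722

Observed p* = 48/91 = 0.52747.
Balance m(1−p*) = e·p* gives m = e·p*/(1−p*) = 0.17×0.52747/0.47253 = 0.18977.
New p* = m/(m+e) = 0.18977/(0.18977+0.07310) = 0.72192.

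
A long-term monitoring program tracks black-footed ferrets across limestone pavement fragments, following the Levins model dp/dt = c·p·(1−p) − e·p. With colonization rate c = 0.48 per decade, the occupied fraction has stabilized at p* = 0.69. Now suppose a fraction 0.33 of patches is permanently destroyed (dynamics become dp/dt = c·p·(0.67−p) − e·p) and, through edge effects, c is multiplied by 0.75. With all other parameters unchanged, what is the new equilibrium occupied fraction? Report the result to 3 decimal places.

0.257

Balance c(1−p*) = e gives e = 0.48×(1 − 0.69000) = 0.14880.
New p* = 0.67 − e/c = 0.67 − 0.14880/0.36000 = 0.25667.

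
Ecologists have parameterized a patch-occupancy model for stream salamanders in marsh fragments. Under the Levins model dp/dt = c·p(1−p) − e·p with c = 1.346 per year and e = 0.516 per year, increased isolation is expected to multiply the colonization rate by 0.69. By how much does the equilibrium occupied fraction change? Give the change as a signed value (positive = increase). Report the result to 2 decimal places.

-0.17

Before: p* = 1 − 0.516/1.346 = 0.6166.
After the change, c = 0.92874, e = 0.516, so p* = 1 − 0.516/0.92874 = 0.4444.
Δp* = 0.4444 − 0.6166 = -0.1722.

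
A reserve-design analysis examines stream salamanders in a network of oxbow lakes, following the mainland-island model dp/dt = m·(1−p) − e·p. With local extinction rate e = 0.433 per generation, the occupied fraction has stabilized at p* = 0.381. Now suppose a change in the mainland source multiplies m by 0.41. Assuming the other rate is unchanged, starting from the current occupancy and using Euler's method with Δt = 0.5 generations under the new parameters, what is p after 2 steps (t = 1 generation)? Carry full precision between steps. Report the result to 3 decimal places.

0.297

Balance m(1−p*) = e·p* gives m = e·p*/(1−p*) = 0.433×0.38100/0.61900 = 0.26652.
Starting from p₀ = 0.38100; update p ← p + (dp/dt)·Δt with the new parameters.
p: 0.38100 → 0.33233  (Δp = -0.04867)
p: 0.33233 → 0.29686  (Δp = -0.03547)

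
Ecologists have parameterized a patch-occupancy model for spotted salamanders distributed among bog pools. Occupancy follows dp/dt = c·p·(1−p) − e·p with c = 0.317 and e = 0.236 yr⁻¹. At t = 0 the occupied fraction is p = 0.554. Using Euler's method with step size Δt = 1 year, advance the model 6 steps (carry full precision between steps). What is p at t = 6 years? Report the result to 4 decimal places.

0.3719

Update rule: p ← p + [c·p·(1−p) − e·p]·Δt with Δt = 1.
  1  |  dp/dt·Δt = -0.052418  |  p_1 = 0.501582
  2  |  dp/dt·Δt = -0.039124  |  p_2 = 0.462458
  3  |  dp/dt·Δt = -0.030337  |  p_3 = 0.432121
  4  |  dp/dt·Δt = -0.024191  |  p_4 = 0.407930
  5  |  dp/dt·Δt = -0.019709  |  p_5 = 0.388221
  6  |  dp/dt·Δt = -0.016331  |  p_6 = 0.371890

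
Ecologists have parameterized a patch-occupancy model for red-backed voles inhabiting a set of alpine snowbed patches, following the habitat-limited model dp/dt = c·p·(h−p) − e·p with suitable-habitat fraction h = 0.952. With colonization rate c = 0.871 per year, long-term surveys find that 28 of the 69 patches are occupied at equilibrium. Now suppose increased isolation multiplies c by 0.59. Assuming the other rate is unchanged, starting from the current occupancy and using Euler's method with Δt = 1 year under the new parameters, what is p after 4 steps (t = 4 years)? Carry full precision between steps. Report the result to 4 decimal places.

0.2142

Observed p* = 28/69 = 0.40580.
Balance c(h−p*) = e gives e = 0.871×(0.952 − 0.40580) = 0.47574.
Starting from p₀ = 0.40580; update p ← p + (dp/dt)·Δt with the new parameters.
t = 1: p = 0.40580 + (-0.07915) = 0.32664
t = 2: p = 0.32664 + (-0.05043) = 0.27622
t = 3: p = 0.27622 + (-0.03548) = 0.24073
t = 4: p = 0.24073 + (-0.02654) = 0.21420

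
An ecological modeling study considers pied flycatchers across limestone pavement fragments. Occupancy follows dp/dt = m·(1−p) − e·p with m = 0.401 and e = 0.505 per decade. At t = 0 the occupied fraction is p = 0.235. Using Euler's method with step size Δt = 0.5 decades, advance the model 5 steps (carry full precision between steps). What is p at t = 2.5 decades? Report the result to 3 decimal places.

Update rule: p ← p + [m·(1−p) − e·p]·Δt with Δt = 0.5.
t = 0.5: p = 0.23500 + (+0.09405) = 0.32905
t = 1: p = 0.32905 + (+0.05144) = 0.38049
t = 1.5: p = 0.38049 + (+0.02814) = 0.40863
t = 2: p = 0.40863 + (+0.01539) = 0.42402
t = 2.5: p = 0.42402 + (+0.00842) = 0.43244

0.432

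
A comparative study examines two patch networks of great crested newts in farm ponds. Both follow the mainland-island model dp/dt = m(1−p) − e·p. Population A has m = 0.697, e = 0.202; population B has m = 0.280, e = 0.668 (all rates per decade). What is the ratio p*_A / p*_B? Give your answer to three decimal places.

2.625

A: p*_A = m/(m+e) = 0.697/0.8990 = 0.7753.
B: p*_B = 0.280/0.9480 = 0.2954.
p*_A / p*_B = 0.7753/0.2954 = 2.6250.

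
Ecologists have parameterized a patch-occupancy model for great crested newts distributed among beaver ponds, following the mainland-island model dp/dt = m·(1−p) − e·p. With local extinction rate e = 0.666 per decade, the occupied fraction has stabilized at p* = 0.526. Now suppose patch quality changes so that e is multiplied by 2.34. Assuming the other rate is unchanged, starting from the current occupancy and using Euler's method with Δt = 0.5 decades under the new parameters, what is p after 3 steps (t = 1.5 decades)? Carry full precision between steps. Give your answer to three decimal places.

0.321

Balance m(1−p*) = e·p* gives m = e·p*/(1−p*) = 0.666×0.52600/0.47400 = 0.73906.
Starting from p₀ = 0.52600; update p ← p + (dp/dt)·Δt with the new parameters.
step 1: Δp = -0.23471, p = 0.29129
step 2: Δp = +0.03491, p = 0.32620
step 3: Δp = -0.00519, p = 0.32101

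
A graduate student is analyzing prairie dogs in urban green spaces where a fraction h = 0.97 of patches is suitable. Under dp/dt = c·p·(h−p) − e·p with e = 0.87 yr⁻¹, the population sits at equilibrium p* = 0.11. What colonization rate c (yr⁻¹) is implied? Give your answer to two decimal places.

1.01

At equilibrium c(h−p*) = e, so c = e/(h−p*).
c = 0.87/(0.97 − 0.11) = 0.87/0.8600 = 1.0116.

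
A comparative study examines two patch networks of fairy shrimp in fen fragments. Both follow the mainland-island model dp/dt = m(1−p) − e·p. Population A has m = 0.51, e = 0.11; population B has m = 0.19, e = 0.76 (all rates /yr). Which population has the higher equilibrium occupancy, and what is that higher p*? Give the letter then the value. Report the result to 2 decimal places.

A, 0.82

A: p*_A = m/(m+e) = 0.51/0.6200 = 0.8226.
B: p*_B = 0.19/0.9500 = 0.2000.
A is higher at 0.8226.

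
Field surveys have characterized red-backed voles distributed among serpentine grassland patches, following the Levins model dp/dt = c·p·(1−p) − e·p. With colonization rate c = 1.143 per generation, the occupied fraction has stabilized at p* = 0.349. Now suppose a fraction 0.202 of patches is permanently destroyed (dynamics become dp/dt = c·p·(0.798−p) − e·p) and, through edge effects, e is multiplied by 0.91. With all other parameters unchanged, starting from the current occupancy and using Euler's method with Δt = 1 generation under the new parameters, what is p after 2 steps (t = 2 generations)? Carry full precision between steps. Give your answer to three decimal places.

0.263

Balance c(1−p*) = e gives e = 1.143×(1 − 0.34900) = 0.74409.
Starting from p₀ = 0.34900; update p ← p + (dp/dt)·Δt with the new parameters.
step 1: Δp = -0.05721, p = 0.29179
step 2: Δp = -0.02875, p = 0.26304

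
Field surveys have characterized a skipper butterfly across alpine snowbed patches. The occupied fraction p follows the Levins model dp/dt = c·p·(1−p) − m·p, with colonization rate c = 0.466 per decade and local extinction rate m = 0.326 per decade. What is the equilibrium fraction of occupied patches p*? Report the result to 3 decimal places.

0.300

At equilibrium, colonization balances extinction: c·p*·(1−p*) = m·p*.
So p* = 1 − m/c = 1 − 0.326/0.466 = 1 − 0.6996 = 0.3004.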